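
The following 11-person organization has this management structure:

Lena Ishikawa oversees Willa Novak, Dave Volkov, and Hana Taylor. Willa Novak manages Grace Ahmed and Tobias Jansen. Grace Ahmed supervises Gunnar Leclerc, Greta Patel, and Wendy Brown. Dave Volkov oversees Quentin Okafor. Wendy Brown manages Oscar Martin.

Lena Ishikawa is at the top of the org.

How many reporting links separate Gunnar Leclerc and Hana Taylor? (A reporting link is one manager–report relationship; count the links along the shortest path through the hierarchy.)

4

Gunnar Leclerc is 3 levels below Lena Ishikawa, and Hana Taylor is 1 level below Lena Ishikawa (their lowest common manager). The shortest path runs up from Gunnar Leclerc to Lena Ishikawa and back down to Hana Taylor: 3 + 1 = 4 links.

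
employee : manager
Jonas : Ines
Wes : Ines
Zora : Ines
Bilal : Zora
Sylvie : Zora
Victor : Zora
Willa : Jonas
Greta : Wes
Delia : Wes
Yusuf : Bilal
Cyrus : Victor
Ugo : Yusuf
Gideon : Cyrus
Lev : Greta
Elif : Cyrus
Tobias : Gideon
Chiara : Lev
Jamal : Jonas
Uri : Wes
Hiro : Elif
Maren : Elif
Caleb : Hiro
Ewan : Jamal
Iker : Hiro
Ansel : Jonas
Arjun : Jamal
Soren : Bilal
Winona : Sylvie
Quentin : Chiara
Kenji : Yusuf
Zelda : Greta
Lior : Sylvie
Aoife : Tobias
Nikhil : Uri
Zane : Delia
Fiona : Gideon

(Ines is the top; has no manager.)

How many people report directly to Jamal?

Jamal directly manages Ewan, Arjun. That is 2 direct reports.

2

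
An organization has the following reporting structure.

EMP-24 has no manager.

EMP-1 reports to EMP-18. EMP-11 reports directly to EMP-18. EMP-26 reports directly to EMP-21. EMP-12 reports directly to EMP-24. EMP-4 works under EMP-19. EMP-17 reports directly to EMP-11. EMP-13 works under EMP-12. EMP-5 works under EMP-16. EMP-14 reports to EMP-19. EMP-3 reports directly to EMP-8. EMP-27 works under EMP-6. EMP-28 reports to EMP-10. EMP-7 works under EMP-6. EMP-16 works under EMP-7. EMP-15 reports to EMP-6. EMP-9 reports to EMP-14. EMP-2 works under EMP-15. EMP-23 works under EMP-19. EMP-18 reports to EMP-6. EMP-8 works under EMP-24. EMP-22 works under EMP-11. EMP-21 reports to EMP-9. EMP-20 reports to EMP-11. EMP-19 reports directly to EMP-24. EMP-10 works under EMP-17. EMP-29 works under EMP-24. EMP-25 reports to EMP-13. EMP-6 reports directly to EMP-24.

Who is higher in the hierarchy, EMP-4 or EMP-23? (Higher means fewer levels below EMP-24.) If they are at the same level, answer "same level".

same level

Both EMP-4 and EMP-23 are 2 levels below EMP-24.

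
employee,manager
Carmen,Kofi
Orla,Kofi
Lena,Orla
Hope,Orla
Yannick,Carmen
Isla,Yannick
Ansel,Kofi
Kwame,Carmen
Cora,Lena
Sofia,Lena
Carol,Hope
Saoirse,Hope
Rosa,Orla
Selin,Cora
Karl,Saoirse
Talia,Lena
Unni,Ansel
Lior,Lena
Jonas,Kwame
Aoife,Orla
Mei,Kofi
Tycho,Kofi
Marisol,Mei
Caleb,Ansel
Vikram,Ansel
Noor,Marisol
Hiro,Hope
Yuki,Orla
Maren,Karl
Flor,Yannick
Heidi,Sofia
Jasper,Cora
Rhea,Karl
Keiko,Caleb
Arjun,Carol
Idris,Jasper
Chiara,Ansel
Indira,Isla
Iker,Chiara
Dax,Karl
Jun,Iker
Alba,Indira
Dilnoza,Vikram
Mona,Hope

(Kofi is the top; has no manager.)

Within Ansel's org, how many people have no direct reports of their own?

The people in Ansel's organization with no one reporting to them are Jun, Dilnoza, Keiko, Unni. That is 4.

4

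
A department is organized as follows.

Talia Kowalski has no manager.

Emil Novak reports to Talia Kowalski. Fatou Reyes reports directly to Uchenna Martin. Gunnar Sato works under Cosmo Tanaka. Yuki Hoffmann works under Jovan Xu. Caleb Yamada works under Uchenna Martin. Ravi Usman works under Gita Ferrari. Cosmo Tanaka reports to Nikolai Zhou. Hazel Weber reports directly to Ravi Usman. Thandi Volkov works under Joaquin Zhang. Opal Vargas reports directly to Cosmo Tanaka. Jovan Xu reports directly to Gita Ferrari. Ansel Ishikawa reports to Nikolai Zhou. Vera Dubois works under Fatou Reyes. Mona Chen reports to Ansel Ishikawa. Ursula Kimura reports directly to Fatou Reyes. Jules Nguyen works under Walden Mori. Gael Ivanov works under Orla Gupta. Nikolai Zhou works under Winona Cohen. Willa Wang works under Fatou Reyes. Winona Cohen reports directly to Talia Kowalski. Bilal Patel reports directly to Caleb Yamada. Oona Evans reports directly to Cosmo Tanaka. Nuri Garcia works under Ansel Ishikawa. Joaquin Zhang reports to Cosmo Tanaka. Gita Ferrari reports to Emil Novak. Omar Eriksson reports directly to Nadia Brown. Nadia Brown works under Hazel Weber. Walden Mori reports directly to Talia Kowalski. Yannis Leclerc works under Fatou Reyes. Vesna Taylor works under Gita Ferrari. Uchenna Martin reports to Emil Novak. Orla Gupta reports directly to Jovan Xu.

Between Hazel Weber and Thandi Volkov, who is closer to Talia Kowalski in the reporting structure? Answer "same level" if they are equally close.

Hazel Weber

Hazel Weber is 4 levels below Talia Kowalski; Thandi Volkov is 5. Hazel Weber is higher.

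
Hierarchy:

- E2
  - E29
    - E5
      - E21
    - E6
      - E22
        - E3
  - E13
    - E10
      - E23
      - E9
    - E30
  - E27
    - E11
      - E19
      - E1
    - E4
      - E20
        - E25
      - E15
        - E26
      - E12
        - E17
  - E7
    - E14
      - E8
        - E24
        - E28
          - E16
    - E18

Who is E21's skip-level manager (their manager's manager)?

E29

E21 reports to E5, and E5 reports to E29. So E21's skip-level manager is E29.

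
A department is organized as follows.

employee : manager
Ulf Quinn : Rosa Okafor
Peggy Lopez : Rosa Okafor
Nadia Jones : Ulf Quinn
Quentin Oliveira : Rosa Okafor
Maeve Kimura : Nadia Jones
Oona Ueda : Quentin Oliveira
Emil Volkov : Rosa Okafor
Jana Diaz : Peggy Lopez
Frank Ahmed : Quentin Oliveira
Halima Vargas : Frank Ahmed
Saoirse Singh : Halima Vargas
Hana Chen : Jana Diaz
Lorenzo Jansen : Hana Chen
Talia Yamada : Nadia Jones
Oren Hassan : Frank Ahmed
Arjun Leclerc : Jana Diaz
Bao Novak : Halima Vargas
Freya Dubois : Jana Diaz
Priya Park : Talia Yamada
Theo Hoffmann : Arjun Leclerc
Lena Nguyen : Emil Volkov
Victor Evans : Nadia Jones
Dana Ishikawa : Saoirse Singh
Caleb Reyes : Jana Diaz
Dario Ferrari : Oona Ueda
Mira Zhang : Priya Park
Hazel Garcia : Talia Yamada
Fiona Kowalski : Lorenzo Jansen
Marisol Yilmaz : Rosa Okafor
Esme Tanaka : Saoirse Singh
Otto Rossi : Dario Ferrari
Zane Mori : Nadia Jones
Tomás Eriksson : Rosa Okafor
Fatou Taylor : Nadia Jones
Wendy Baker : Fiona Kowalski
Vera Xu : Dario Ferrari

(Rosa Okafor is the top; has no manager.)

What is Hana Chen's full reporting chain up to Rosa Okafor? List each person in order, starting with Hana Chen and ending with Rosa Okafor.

Hana Chen reports to Jana Diaz. Jana Diaz reports to Peggy Lopez. Peggy Lopez reports to Rosa Okafor. Rosa Okafor is at the top.

Hana Chen -> Jana Diaz -> Peggy Lopez -> Rosa Okafor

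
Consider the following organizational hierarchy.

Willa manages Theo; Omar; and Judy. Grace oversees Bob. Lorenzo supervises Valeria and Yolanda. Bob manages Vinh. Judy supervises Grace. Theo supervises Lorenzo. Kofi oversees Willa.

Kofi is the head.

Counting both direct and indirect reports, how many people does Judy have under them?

Judy directly manages Grace. Under Grace: Bob, Vinh (2). That's 3 in total.

3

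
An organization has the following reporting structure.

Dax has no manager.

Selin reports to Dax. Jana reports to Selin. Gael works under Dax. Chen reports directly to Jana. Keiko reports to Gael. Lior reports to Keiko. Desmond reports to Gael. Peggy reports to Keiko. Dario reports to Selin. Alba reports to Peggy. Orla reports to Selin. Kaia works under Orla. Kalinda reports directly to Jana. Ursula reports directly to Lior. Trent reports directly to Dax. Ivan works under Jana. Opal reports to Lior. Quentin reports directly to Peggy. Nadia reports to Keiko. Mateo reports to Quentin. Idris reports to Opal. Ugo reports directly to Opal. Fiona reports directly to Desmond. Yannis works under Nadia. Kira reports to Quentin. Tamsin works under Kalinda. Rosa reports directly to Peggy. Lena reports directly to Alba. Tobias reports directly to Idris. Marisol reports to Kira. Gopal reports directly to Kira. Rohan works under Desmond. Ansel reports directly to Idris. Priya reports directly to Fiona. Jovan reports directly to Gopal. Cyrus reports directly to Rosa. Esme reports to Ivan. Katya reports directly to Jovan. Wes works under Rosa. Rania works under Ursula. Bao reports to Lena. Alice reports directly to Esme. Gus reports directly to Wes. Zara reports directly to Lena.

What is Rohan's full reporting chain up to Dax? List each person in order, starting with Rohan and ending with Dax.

Rohan reports to Desmond. Desmond reports to Gael. Gael reports to Dax. Dax is at the top.

Rohan -> Desmond -> Gael -> Dax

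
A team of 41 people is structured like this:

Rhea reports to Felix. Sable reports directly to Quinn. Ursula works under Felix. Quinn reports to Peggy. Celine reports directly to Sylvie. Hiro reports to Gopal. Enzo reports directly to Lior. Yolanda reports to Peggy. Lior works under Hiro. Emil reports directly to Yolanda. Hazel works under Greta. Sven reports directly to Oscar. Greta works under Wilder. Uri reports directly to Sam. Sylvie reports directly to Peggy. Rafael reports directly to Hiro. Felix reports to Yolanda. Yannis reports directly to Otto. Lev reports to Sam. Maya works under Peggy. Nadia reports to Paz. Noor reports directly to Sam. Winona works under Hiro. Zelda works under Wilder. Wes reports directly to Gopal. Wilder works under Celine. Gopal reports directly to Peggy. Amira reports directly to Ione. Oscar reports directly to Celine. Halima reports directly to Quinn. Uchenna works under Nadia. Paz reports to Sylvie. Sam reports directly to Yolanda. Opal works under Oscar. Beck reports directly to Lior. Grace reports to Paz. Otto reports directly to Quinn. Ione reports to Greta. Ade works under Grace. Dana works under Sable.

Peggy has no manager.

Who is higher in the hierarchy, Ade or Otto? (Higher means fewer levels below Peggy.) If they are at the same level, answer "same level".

Otto

Ade is 4 levels below Peggy; Otto is 2. Otto is higher.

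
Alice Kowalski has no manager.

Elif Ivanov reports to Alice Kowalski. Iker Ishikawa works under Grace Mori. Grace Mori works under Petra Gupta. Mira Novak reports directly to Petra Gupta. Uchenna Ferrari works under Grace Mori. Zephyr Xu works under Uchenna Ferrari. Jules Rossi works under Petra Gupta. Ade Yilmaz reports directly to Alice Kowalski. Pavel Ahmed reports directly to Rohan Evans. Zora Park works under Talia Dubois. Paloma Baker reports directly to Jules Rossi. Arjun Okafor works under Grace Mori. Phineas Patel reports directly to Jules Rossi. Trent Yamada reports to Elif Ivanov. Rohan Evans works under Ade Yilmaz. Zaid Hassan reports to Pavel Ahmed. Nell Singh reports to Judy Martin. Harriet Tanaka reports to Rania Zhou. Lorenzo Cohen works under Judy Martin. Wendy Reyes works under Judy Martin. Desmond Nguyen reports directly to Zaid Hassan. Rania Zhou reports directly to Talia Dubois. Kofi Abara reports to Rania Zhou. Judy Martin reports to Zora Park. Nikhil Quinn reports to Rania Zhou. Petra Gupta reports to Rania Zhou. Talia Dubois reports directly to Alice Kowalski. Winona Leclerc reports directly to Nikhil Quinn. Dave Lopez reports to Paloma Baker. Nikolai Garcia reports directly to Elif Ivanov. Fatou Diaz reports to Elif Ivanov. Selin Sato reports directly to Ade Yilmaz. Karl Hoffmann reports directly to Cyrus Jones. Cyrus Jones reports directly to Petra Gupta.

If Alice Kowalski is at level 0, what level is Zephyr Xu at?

6

Chain from Zephyr Xu up to Alice Kowalski: Zephyr Xu → Uchenna Ferrari → Grace Mori → Petra Gupta → Rania Zhou → Talia Dubois → Alice Kowalski. That is 6 steps up, so Zephyr Xu is 6 levels below Alice Kowalski.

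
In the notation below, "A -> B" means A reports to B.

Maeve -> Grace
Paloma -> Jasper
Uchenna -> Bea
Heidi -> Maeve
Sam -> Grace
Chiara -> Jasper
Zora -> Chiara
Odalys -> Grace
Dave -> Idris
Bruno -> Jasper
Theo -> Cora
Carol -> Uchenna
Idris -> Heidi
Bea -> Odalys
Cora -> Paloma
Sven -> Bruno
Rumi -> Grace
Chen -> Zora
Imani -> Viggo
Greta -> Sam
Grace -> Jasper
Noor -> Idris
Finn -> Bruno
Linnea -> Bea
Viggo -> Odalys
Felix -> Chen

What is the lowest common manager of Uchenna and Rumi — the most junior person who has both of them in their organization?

Uchenna's chain of managers is Bea, Odalys, Grace, Jasper. Rumi's chain of managers is Grace, Jasper. The first manager that appears in both chains is Grace.

Grace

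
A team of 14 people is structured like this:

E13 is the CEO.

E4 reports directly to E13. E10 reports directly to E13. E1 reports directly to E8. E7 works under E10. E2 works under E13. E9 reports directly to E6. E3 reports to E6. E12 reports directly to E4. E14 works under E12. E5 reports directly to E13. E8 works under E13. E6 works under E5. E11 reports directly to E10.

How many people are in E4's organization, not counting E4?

2

E4 directly manages E12. Under E12: E14 (1). That's 2 in total.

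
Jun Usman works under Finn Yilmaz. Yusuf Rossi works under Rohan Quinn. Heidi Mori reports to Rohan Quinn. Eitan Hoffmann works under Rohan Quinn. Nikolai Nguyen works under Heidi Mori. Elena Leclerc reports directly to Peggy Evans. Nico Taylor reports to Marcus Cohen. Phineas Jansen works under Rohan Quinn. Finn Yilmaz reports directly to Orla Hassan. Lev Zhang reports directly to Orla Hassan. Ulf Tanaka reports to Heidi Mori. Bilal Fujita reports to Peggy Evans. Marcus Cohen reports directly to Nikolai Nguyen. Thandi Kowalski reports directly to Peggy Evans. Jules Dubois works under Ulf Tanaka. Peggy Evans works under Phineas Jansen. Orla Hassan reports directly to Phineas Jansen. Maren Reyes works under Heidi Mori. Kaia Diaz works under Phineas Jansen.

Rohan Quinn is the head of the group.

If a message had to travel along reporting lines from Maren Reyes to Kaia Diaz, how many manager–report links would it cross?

4

Maren Reyes is 2 levels below Rohan Quinn, and Kaia Diaz is 2 levels below Rohan Quinn (their lowest common manager). The shortest path runs up from Maren Reyes to Rohan Quinn and back down to Kaia Diaz: 2 + 2 = 4 links.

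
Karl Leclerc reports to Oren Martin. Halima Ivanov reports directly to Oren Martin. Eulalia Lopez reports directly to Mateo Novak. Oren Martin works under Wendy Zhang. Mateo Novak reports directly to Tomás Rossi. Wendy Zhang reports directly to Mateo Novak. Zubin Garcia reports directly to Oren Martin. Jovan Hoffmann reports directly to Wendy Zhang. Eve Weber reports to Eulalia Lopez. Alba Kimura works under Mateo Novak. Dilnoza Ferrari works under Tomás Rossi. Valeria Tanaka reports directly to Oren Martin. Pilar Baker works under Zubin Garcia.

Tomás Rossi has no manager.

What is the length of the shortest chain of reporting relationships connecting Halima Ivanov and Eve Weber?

Halima Ivanov is 3 levels below Mateo Novak, and Eve Weber is 2 levels below Mateo Novak (their lowest common manager). The shortest path runs up from Halima Ivanov to Mateo Novak and back down to Eve Weber: 3 + 2 = 5 links.

5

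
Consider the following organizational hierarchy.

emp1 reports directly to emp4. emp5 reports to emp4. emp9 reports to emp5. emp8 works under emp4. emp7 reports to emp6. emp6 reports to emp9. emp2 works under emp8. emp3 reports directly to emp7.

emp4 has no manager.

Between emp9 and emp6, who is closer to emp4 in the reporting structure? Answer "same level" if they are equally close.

emp9

emp9 is 2 levels below emp4; emp6 is 3. emp9 is higher.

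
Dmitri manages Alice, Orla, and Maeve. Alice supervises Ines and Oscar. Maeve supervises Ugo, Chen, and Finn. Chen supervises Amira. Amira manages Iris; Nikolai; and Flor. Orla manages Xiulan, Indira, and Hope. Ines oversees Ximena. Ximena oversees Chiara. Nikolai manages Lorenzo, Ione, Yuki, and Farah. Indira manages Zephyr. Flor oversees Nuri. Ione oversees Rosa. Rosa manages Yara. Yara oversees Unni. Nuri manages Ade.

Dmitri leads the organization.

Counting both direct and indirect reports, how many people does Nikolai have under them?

7

Nikolai directly manages Ione, Farah, Yuki, Lorenzo. Under Ione: Rosa, Yara, Unni (3). Farah has no reports. Yuki has no reports. Lorenzo has no reports. So Nikolai's organization is 4 direct reports plus everyone under them: 4 + 1 + 1 + 1 = 7.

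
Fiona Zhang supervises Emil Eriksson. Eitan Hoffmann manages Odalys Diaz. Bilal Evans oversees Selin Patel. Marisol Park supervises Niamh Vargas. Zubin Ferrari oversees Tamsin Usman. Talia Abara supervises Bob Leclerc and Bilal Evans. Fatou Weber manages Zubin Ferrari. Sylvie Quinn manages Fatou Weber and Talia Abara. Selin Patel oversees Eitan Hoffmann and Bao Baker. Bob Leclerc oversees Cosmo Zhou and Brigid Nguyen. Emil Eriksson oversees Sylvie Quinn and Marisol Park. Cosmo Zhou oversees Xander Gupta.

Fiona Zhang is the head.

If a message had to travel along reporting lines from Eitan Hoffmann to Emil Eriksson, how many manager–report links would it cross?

5

Eitan Hoffmann is in Emil Eriksson's organization: the chain from Eitan Hoffmann up to Emil Eriksson is Eitan Hoffmann → Selin Patel → Bilal Evans → Talia Abara → Sylvie Quinn → Emil Eriksson, which is 5 links.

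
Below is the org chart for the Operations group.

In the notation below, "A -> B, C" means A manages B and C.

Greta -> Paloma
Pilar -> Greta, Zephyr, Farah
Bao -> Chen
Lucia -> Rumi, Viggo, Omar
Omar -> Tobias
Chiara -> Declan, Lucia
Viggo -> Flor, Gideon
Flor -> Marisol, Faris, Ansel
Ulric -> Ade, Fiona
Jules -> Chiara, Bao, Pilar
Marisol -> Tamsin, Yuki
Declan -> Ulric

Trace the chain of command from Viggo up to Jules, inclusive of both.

Viggo reports to Lucia. Lucia reports to Chiara. Chiara reports to Jules. Jules is at the top.

Viggo -> Lucia -> Chiara -> Jules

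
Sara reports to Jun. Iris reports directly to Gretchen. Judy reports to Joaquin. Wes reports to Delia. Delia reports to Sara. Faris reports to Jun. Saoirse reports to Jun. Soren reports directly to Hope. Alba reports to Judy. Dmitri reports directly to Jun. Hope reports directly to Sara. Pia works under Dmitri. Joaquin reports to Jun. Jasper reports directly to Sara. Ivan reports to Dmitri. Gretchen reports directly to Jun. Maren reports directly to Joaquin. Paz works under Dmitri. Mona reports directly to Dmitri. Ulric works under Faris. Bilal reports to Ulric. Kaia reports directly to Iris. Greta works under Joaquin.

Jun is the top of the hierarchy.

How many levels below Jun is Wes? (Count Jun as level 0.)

3

Chain from Wes up to Jun: Wes → Delia → Sara → Jun. That is 3 steps up, so Wes is 3 levels below Jun.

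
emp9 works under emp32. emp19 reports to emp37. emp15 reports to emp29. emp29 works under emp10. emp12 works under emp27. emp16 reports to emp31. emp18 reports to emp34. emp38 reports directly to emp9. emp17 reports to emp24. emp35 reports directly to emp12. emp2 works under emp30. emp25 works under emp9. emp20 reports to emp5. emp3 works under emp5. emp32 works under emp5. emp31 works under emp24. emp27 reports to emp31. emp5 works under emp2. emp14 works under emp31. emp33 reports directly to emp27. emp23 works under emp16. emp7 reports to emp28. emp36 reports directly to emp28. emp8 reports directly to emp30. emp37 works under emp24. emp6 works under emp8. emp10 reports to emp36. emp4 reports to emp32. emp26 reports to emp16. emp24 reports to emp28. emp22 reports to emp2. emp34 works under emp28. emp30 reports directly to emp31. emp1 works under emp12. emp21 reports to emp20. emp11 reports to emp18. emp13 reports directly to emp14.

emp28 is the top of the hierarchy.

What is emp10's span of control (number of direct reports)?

1

emp10 directly manages emp29. That is 1 direct report.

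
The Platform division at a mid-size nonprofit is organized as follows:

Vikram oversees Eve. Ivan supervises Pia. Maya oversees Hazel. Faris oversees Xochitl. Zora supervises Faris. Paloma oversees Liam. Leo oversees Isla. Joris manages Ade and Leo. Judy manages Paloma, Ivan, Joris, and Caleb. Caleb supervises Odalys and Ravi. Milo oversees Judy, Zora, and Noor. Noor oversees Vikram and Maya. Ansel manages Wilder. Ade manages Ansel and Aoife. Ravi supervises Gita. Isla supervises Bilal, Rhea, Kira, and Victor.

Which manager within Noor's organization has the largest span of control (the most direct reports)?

Noor

Direct-report counts within Noor's organization: Noor has 2; Vikram has 1; Maya has 1. The largest is 2, held by Noor.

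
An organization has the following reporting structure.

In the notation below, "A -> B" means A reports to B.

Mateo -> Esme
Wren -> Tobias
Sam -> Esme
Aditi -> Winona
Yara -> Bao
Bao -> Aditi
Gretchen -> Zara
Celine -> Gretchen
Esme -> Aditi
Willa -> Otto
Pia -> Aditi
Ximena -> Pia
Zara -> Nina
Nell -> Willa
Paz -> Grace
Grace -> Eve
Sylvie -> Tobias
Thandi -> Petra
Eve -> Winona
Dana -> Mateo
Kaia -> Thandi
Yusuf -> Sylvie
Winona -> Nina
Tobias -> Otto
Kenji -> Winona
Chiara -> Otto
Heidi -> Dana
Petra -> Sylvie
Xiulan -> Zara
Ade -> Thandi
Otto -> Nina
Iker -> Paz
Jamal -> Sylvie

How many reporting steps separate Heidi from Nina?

Chain from Heidi up to Nina: Heidi → Dana → Mateo → Esme → Aditi → Winona → Nina. That is 6 steps up, so Heidi is 6 levels below Nina.

6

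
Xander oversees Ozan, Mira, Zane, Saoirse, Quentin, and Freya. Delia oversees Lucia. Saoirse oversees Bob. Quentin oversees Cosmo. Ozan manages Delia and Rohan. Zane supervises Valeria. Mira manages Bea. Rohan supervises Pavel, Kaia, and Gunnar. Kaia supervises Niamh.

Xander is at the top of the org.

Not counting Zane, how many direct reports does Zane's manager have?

5

Zane reports to Xander. Xander's other direct reports are Ozan, Mira, Saoirse, Quentin, Freya — 5 peers.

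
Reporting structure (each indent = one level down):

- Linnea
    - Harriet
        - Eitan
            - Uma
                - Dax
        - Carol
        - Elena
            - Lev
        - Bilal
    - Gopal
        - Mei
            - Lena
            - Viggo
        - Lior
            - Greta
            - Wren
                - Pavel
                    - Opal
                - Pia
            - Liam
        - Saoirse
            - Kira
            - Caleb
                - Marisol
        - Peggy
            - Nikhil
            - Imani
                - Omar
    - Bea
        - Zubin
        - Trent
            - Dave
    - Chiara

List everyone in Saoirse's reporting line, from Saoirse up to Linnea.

Saoirse -> Gopal -> Linnea

Saoirse reports to Gopal. Gopal reports to Linnea. Linnea is at the top.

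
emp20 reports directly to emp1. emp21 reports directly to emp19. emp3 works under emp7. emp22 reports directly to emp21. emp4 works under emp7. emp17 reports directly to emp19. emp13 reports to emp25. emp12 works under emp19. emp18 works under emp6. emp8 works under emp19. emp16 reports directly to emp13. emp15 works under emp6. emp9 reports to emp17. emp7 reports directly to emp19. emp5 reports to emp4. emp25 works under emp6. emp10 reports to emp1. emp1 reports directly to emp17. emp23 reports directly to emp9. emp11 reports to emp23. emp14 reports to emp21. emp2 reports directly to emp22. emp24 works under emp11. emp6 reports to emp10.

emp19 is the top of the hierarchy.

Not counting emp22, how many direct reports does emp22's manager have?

1

emp22 reports to emp21. emp21's other direct reports are emp14 — 1 peer.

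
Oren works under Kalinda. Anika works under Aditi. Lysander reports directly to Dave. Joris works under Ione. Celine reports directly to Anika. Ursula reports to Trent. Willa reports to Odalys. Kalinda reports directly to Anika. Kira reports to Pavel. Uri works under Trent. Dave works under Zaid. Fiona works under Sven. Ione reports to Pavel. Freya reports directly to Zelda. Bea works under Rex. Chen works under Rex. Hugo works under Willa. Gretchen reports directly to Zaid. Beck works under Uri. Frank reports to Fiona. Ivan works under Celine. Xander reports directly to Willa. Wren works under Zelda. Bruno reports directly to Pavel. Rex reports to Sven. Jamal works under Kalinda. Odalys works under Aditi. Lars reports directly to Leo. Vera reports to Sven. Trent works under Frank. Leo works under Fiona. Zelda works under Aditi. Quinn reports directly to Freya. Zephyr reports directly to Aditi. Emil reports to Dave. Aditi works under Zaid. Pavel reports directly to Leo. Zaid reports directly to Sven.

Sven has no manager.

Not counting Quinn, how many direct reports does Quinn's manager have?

0

Quinn reports to Freya, and Freya has no other direct reports. Quinn has 0 peers.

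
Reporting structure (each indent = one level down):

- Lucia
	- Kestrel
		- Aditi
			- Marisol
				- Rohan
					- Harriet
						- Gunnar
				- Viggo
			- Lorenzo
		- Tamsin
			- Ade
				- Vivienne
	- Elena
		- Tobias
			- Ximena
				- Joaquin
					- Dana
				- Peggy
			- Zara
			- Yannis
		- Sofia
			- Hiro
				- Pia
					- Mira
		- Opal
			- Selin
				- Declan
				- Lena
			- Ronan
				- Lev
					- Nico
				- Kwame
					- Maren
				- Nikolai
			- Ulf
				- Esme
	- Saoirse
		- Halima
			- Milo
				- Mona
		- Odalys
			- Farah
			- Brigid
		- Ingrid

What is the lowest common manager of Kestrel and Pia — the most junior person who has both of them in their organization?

Kestrel's chain of managers is Lucia. Pia's chain of managers is Hiro, Sofia, Elena, Lucia. The first manager that appears in both chains is Lucia.

Lucia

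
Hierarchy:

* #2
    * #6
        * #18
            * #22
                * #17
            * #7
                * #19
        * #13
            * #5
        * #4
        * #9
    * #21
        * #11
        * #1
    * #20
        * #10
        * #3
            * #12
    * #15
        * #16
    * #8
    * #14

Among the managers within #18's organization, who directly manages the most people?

#18

Direct-report counts within #18's organization: #18 has 2; #7 has 1; #22 has 1. The largest is 2, held by #18.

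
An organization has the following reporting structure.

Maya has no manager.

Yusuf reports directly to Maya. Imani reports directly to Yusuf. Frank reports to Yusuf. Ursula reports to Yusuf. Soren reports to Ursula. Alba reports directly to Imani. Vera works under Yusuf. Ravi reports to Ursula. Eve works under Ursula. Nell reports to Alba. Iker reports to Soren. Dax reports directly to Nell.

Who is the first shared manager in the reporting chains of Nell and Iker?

Yusuf

Nell's chain of managers is Alba, Imani, Yusuf, Maya. Iker's chain of managers is Soren, Ursula, Yusuf, Maya. The first manager that appears in both chains is Yusuf.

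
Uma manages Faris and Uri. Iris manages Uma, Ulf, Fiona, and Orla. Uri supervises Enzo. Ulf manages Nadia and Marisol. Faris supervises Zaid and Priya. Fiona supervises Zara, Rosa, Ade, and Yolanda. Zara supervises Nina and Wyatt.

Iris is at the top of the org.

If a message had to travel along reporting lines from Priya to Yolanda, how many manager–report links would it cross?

Priya is 3 levels below Iris, and Yolanda is 2 levels below Iris (their lowest common manager). The shortest path runs up from Priya to Iris and back down to Yolanda: 3 + 2 = 5 links.

5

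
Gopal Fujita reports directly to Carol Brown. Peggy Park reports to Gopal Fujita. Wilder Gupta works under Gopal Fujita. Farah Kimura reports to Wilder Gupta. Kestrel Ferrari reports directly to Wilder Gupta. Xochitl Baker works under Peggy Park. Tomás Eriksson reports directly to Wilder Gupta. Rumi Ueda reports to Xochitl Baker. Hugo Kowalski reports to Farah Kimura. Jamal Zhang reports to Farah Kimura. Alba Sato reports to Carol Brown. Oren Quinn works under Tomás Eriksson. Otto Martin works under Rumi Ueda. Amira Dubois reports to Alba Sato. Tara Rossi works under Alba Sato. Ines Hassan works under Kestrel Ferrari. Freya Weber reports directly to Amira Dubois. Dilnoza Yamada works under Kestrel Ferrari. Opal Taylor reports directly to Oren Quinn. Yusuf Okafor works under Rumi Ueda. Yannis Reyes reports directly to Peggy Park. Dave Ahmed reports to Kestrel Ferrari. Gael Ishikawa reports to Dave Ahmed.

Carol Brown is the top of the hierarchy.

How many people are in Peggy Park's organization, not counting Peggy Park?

5

Peggy Park directly manages Xochitl Baker, Yannis Reyes. Under Xochitl Baker: Rumi Ueda, Yusuf Okafor, Otto Martin (3). Yannis Reyes has no reports. So Peggy Park's organization is 2 direct reports plus everyone under them: 4 + 1 = 5.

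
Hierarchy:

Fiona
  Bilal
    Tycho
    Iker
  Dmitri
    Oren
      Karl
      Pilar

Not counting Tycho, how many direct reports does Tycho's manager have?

Tycho reports to Bilal. Bilal's other direct reports are Iker — 1 peer.

1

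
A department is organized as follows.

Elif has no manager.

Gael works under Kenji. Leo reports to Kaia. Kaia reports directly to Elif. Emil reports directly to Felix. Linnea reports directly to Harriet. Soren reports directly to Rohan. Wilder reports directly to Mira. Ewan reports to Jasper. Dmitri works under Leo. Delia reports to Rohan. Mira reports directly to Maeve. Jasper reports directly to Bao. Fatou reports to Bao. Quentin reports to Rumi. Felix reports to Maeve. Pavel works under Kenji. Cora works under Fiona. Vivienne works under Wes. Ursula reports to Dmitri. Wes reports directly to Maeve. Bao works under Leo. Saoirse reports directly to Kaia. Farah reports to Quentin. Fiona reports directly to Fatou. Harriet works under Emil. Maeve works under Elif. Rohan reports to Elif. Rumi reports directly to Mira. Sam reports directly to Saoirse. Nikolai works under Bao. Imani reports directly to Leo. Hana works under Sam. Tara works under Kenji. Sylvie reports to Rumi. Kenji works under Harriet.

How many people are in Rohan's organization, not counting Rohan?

Rohan directly manages Delia, Soren. Delia has no reports. Soren has no reports. So Rohan's organization is 2 direct reports plus everyone under them: 1 + 1 = 2.

2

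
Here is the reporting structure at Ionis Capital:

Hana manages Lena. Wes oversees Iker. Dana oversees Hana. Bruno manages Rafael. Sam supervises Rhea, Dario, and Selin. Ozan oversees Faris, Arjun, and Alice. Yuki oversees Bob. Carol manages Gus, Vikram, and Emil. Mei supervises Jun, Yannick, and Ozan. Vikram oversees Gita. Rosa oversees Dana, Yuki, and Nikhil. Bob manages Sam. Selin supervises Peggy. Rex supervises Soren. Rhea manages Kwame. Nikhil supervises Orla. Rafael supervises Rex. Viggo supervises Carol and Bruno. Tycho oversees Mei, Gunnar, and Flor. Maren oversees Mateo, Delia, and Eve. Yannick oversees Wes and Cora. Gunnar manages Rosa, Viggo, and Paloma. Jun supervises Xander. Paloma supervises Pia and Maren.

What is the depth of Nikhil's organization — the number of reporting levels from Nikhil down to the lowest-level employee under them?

1

The longest chain under Nikhil runs Nikhil → Orla, which is 1 level below Nikhil.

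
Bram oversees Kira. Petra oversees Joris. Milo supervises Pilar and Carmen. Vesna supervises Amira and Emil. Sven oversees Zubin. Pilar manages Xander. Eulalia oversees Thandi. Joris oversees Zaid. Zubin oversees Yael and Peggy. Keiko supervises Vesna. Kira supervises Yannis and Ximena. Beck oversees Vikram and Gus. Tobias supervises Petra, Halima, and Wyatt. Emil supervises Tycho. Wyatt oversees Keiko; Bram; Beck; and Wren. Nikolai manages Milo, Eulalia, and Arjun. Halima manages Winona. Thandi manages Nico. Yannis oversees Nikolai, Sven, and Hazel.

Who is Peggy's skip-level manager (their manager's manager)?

Peggy reports to Zubin, and Zubin reports to Sven. So Peggy's skip-level manager is Sven.

Sven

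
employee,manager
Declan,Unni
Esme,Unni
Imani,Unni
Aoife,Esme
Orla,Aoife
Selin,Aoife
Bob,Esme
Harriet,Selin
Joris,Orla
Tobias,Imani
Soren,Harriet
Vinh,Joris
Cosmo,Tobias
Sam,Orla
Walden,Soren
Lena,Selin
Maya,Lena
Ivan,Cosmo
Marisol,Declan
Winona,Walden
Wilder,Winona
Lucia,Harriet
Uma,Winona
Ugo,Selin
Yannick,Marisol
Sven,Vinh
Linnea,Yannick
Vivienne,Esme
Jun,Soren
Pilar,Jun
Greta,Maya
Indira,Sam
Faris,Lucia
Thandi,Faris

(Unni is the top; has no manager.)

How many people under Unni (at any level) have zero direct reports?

12

The people in Unni's organization with no one reporting to them are Ivan, Vivienne, Bob, Ugo, Greta, Thandi, Pilar, Uma, Wilder, Indira, Sven, Linnea. That is 12.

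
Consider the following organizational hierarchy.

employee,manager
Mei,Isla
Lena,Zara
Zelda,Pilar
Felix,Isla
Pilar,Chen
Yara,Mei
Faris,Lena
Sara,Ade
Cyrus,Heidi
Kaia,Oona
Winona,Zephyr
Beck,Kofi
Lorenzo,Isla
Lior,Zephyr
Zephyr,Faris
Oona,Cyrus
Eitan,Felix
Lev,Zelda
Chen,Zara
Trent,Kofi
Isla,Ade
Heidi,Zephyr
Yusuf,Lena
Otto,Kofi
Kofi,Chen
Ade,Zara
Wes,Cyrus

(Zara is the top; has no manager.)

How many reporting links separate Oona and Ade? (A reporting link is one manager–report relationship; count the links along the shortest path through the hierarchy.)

7

Oona is 6 levels below Zara, and Ade is 1 level below Zara (their lowest common manager). The shortest path runs up from Oona to Zara and back down to Ade: 6 + 1 = 7 links.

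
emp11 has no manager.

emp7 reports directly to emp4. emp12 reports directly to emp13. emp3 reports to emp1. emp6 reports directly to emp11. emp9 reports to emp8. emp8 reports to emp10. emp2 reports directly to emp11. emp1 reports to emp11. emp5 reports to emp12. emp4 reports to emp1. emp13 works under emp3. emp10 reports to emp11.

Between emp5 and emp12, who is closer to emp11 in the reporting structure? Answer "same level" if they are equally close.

emp5 is 5 levels below emp11; emp12 is 4. emp12 is higher.

emp12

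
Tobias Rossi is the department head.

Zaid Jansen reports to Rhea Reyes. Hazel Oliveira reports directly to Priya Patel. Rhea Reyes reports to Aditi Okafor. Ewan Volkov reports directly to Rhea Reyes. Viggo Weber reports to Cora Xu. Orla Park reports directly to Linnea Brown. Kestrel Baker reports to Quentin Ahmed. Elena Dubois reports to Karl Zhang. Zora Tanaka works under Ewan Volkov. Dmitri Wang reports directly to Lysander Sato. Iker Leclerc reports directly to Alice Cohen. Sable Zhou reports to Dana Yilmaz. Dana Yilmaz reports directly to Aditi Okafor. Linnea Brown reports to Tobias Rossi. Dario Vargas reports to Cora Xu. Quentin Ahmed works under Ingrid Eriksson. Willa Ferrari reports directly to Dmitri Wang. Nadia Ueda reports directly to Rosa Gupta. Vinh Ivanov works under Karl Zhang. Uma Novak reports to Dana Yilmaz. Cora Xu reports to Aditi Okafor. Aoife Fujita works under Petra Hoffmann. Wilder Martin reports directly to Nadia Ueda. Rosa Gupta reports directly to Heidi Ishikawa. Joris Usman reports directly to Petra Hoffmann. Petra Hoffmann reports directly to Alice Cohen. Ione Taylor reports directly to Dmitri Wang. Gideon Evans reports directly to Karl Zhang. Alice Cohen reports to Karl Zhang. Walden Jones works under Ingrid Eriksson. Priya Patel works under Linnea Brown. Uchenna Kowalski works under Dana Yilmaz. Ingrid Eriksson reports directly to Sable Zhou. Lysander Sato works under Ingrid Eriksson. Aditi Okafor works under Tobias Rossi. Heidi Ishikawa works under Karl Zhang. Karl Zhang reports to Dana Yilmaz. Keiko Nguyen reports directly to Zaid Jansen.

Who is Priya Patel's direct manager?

Priya Patel reports directly to Linnea Brown.

Linnea Brown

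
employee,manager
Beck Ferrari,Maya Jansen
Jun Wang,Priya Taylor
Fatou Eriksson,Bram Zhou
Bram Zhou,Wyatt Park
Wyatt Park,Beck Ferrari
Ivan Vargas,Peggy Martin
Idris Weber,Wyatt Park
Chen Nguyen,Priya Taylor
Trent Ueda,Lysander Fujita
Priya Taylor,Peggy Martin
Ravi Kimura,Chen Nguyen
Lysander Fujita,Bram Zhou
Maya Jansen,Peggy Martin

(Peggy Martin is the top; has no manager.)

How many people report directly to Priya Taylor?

Priya Taylor directly manages Jun Wang, Chen Nguyen. That is 2 direct reports.

2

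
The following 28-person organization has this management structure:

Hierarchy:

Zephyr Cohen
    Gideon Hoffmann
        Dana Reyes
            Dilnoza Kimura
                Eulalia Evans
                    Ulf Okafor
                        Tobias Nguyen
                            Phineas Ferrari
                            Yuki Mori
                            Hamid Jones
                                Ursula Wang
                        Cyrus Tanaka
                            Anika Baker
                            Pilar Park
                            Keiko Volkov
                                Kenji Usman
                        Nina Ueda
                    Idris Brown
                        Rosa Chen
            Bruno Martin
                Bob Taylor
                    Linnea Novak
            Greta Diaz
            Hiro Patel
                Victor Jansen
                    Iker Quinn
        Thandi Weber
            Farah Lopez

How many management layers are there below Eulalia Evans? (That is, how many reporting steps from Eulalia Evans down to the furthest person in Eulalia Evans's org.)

4

The longest chain under Eulalia Evans runs Eulalia Evans → Ulf Okafor → Cyrus Tanaka → Keiko Volkov → Kenji Usman, which is 4 levels below Eulalia Evans.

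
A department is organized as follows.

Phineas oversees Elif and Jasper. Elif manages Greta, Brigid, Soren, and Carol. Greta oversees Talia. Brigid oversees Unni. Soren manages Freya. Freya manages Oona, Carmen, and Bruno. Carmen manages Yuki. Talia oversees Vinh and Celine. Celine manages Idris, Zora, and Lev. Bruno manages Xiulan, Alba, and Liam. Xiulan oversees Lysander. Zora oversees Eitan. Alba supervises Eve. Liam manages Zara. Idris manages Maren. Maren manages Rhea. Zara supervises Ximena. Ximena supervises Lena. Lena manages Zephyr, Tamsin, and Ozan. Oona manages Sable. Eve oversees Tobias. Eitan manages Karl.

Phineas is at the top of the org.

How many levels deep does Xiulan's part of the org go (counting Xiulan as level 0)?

1

The longest chain under Xiulan runs Xiulan → Lysander, which is 1 level below Xiulan.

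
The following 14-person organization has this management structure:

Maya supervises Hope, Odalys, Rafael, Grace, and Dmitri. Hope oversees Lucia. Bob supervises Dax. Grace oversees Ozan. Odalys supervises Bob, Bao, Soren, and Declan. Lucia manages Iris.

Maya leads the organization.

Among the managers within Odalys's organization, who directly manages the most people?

Direct-report counts within Odalys's organization: Odalys has 4; Bob has 1. The largest is 4, held by Odalys.

Odalys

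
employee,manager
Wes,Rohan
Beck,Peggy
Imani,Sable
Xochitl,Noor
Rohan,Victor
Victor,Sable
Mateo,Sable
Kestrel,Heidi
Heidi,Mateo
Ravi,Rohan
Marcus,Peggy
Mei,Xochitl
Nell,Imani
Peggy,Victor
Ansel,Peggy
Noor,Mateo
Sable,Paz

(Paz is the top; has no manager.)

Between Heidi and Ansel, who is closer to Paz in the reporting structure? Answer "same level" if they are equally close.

Heidi

Heidi is 3 levels below Paz; Ansel is 4. Heidi is higher.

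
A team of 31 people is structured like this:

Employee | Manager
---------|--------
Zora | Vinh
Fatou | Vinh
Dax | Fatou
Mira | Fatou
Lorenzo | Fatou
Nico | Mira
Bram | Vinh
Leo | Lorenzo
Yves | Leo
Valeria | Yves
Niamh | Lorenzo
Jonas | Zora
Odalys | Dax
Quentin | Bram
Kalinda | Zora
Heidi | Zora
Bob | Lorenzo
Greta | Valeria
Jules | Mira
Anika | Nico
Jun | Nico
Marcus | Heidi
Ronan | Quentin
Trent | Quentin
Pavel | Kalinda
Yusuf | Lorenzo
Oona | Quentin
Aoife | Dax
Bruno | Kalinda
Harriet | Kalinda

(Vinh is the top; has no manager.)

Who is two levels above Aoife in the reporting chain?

Fatou

Aoife reports to Dax, and Dax reports to Fatou. So Aoife's skip-level manager is Fatou.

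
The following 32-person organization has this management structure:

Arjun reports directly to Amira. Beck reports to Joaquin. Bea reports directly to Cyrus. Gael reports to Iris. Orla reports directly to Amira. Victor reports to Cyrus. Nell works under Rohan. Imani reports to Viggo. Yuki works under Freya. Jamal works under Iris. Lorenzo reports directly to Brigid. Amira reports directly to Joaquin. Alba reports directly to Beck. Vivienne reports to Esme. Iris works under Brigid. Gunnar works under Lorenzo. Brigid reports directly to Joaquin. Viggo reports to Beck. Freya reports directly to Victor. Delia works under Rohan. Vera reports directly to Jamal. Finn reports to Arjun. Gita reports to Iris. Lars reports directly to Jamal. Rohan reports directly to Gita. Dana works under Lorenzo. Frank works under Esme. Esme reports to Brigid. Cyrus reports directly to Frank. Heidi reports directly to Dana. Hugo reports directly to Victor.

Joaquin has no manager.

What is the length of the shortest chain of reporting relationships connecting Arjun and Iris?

Arjun is 2 levels below Joaquin, and Iris is 2 levels below Joaquin (their lowest common manager). The shortest path runs up from Arjun to Joaquin and back down to Iris: 2 + 2 = 4 links.

4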